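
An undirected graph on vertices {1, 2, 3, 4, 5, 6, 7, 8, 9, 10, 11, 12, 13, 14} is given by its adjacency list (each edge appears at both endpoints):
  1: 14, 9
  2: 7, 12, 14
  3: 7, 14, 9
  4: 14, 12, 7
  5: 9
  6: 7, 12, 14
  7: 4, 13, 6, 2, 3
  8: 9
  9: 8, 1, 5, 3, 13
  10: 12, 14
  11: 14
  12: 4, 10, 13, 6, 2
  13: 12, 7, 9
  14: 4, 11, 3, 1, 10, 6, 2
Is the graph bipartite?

Yes

Color {7, 9, 12, 14} black and {1, 2, 3, 4, 5, 6, 8, 10, 11, 13} white. No edge joins two same-colored vertices, so the graph is bipartite.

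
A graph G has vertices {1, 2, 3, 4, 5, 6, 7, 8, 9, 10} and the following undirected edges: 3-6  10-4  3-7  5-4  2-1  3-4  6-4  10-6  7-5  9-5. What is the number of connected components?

Component: {8}
Component: {1, 2}
Component: {3, 4, 5, 6, 7, 9, 10}

3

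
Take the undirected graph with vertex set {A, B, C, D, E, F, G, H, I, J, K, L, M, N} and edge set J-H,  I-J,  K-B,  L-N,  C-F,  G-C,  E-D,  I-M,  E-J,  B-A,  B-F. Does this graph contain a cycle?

No

|V| = 14, |E| = 11, number of components = 3.
Since 11 = 14 - 3, the graph is a forest and contains no cycle.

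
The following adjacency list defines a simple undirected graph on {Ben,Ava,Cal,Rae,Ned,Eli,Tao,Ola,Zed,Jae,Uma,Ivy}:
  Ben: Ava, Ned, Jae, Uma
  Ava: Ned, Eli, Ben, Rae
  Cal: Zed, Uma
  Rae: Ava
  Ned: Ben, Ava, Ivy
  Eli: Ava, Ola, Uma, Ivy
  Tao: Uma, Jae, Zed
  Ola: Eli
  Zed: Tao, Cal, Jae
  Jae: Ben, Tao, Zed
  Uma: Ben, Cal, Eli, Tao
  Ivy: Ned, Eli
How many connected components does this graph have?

Component: {Ben, Ava, Cal, Rae, Ned, Eli, Tao, Ola, Zed, Jae, Uma, Ivy}

1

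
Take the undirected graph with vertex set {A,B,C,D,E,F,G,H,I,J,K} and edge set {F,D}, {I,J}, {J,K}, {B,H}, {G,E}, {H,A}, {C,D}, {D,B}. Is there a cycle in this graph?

No

|V| = 11, |E| = 8, number of components = 3.
Since 8 = 11 - 3, the graph is a forest and contains no cycle.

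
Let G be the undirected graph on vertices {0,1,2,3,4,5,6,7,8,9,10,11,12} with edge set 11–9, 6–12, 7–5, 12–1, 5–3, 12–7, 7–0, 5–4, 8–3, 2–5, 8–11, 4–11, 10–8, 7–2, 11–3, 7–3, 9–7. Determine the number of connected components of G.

1

Component: {0, 1, 2, 3, 4, 5, 6, 7, 8, 9, 10, 11, 12}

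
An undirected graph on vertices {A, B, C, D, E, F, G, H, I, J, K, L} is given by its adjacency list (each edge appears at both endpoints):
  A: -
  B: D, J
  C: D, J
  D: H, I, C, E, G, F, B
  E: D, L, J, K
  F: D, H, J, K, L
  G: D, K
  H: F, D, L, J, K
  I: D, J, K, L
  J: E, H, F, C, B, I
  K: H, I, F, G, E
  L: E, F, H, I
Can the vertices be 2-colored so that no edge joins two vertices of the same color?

The cycle F-H-L-F has length 3, which is odd, so the graph is not bipartite.

No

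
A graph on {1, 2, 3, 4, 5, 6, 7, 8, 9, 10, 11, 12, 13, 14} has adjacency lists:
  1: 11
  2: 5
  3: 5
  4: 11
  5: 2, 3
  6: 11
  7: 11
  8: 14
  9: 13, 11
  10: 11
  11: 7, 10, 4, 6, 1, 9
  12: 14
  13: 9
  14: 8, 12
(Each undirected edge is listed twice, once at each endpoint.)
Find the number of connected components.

Component: {2, 3, 5}
Component: {8, 12, 14}
Component: {1, 4, 6, 7, 9, 10, 11, 13}

3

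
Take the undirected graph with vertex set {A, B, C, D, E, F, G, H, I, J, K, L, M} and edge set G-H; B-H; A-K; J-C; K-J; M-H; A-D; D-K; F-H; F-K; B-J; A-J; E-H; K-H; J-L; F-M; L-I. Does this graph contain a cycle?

The graph has 13 vertices, 17 edges, and 1 connected component.
Since 17 > 13 - 1, a cycle must exist; for instance K-H-M-F-K.

Yes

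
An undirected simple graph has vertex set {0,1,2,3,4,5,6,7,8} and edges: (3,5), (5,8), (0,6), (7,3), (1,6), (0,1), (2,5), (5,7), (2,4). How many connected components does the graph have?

2

Component: {0, 1, 6}
Component: {2, 3, 4, 5, 7, 8}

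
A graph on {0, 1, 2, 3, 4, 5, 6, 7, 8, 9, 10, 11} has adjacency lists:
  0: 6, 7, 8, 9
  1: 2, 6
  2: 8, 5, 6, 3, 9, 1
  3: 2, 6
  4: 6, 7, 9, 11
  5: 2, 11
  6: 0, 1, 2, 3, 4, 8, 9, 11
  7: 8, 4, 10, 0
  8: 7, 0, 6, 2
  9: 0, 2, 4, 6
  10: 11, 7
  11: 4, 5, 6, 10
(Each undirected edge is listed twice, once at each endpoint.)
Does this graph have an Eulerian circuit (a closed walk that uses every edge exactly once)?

Degrees: 0:4, 1:2, 2:6, 3:2, 4:4, 5:2, 6:8, 7:4, 8:4, 9:4, 10:2, 11:4
All degrees are even and the non-isolated vertices are connected — an Eulerian circuit exists.

Yes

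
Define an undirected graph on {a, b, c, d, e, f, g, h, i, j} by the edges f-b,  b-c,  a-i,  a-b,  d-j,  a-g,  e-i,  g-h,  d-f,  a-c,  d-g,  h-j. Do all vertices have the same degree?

Degrees: a:4, b:3, c:2, d:3, e:1, f:2, g:3, h:2, i:2, j:2
Degrees are not all equal (e.g. deg(e)=1 but deg(a)=4); not regular.

No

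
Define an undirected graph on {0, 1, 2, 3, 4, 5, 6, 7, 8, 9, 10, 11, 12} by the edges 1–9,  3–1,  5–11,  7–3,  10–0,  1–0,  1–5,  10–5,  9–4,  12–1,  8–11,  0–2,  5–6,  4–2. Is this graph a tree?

No

The graph has 13 vertices and 14 edges.
A tree on 13 vertices has exactly 12 edges; this graph has 14, so it contains a cycle and is not a tree.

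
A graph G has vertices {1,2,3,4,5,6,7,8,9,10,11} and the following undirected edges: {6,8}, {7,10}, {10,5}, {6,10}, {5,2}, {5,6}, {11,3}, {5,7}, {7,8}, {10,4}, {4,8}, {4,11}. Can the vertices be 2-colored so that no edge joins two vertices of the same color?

10-5-6-10 is an odd cycle (length 3), and a bipartite graph can contain only even cycles.

No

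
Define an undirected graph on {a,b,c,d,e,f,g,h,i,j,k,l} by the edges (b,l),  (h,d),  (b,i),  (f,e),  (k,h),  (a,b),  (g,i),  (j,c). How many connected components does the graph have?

4

Component: {c, j}
Component: {e, f}
Component: {d, h, k}
Component: {a, b, g, i, l}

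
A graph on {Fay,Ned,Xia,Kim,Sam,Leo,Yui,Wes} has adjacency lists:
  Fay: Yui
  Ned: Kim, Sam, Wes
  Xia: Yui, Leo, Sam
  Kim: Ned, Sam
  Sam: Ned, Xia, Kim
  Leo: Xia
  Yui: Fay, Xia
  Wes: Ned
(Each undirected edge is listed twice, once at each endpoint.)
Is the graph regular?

No

Degrees: Fay:1, Ned:3, Xia:3, Kim:2, Sam:3, Leo:1, Yui:2, Wes:1
Degrees are not all equal (e.g. deg(Fay)=1 but deg(Ned)=3); not regular.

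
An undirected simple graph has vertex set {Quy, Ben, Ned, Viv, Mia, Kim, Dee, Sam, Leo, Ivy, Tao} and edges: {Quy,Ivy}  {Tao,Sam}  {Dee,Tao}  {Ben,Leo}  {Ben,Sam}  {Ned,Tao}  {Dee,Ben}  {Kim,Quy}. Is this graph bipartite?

Yes

A valid 2-coloring puts {Ned, Viv, Mia, Kim, Dee, Sam, Leo, Ivy} on one side and {Quy, Ben, Tao} on the other; every edge crosses between the two sides.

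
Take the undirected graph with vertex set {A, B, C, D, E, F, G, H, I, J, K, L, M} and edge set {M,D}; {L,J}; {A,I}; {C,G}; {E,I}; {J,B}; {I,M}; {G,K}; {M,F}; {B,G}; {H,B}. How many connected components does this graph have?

2

Component: {A, D, E, F, I, M}
Component: {B, C, G, H, J, K, L}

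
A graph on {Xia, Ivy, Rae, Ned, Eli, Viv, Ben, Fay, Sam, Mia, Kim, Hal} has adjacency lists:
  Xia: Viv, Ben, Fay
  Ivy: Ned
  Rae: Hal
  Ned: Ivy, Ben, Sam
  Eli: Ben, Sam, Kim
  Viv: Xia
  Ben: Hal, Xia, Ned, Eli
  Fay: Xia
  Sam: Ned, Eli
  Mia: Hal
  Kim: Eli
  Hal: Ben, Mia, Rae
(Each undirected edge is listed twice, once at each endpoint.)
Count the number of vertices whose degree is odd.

10

Degrees: Xia:3, Ivy:1, Rae:1, Ned:3, Eli:3, Viv:1, Ben:4, Fay:1, Sam:2, Mia:1, Kim:1, Hal:3
Odd-degree vertices: Xia, Ivy, Rae, Ned, Eli, Viv, Fay, Mia, Kim, Hal.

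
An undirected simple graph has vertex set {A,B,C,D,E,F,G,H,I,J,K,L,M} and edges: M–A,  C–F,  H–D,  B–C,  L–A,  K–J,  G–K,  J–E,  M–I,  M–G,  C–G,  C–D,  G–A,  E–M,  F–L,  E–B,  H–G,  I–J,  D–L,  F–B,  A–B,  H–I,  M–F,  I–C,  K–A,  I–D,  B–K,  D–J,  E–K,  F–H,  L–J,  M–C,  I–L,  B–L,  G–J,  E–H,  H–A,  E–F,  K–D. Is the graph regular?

Degrees: A:6, B:6, C:6, D:6, E:6, F:6, G:6, H:6, I:6, J:6, K:6, L:6, M:6
Every vertex has degree 6, so the graph is 6-regular.

Yes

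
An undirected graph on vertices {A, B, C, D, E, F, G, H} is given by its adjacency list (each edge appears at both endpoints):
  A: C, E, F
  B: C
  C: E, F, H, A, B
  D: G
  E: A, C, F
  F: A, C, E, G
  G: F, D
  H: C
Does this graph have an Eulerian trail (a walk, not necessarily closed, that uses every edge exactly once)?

Degrees: A:3, B:1, C:5, D:1, E:3, F:4, G:2, H:1
Odd-degree vertices: A, B, C, D, E, H (6 total).
An Eulerian trail requires 0 or 2 odd-degree vertices; here there are 6.

No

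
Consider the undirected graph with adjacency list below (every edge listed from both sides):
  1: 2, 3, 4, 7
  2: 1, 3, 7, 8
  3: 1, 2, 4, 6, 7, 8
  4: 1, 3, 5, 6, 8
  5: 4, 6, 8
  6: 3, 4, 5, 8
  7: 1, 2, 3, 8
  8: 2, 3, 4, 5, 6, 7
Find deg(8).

6

Neighbors of 8: 2, 3, 4, 5, 6, 7.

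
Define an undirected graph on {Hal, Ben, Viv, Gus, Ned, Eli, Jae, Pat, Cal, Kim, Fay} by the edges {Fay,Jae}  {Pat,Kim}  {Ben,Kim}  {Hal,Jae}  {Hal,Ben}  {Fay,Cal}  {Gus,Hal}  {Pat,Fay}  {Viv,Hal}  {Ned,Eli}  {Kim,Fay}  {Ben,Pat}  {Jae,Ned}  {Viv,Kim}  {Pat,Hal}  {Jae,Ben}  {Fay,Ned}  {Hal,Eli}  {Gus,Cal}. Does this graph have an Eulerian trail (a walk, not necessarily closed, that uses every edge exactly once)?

Yes

Degrees: Hal:6, Ben:4, Viv:2, Gus:2, Ned:3, Eli:2, Jae:4, Pat:4, Cal:2, Kim:4, Fay:5
Odd-degree vertices: Ned, Fay (2 total).
The non-isolated vertices are connected and exactly 2 have odd degree, so an Eulerian trail exists (from Ned to Fay).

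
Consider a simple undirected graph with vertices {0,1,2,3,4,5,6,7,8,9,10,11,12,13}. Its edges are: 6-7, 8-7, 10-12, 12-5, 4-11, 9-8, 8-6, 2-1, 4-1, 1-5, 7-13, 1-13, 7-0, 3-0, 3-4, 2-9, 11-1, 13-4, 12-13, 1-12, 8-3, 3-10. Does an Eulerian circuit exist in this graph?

Yes

Degrees: 0:2, 1:6, 2:2, 3:4, 4:4, 5:2, 6:2, 7:4, 8:4, 9:2, 10:2, 11:2, 12:4, 13:4
All degrees are even and the non-isolated vertices are connected — an Eulerian circuit exists.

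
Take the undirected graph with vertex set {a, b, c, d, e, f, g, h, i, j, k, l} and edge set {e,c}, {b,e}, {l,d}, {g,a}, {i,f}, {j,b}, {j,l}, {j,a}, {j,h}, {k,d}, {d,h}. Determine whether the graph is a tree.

|V| = 12, |E| = 11.
It splits into 2 components, so it cannot be a tree.

No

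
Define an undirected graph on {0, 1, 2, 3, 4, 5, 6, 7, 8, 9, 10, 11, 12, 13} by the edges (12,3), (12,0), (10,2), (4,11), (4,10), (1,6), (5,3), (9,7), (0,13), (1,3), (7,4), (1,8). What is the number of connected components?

2

Component: {2, 4, 7, 9, 10, 11}
Component: {0, 1, 3, 5, 6, 8, 12, 13}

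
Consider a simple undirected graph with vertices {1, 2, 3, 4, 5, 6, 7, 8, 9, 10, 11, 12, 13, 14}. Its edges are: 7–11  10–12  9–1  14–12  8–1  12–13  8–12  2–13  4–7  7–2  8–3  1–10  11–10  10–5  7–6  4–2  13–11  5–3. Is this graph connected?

Yes

Starting from 1 and exploring outward reaches every vertex (1, 10, 9, 8, 11, 5, 12, 3, 7, 13, 14, 2, 6, 4); the graph is connected.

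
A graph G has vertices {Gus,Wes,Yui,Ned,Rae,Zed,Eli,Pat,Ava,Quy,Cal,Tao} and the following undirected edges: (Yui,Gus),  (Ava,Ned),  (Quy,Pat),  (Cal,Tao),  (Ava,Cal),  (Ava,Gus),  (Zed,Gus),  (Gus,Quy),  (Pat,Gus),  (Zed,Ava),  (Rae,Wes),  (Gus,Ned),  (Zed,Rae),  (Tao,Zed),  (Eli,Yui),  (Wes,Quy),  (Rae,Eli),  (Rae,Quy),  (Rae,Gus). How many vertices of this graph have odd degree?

2

Degrees: Gus:7, Wes:2, Yui:2, Ned:2, Rae:5, Zed:4, Eli:2, Pat:2, Ava:4, Quy:4, Cal:2, Tao:2
Odd-degree vertices: Gus, Rae.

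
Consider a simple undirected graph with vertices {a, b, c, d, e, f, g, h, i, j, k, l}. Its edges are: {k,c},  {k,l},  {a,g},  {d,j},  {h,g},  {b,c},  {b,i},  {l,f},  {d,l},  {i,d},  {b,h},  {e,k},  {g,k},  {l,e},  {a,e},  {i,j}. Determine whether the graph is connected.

Yes

Starting from a and exploring outward reaches every vertex (a, e, g, l, k, h, d, f, c, b, j, i); the graph is connected.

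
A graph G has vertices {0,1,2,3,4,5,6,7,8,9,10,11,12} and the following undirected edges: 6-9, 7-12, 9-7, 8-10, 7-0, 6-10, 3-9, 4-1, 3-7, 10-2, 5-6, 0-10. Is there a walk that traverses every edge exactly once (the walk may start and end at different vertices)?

Degrees: 0:2, 1:1, 2:1, 3:2, 4:1, 5:1, 6:3, 7:4, 8:1, 9:3, 10:4, 11:0, 12:1
Odd-degree vertices: 1, 2, 4, 5, 6, 8, 9, 12 (8 total).
An Eulerian trail requires 0 or 2 odd-degree vertices; here there are 8.

No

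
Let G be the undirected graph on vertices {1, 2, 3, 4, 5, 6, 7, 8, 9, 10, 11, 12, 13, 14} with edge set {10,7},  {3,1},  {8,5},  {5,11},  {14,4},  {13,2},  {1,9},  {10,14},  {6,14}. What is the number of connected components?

Component: {12}
Component: {2, 13}
Component: {1, 3, 9}
Component: {5, 8, 11}
Component: {4, 6, 7, 10, 14}

5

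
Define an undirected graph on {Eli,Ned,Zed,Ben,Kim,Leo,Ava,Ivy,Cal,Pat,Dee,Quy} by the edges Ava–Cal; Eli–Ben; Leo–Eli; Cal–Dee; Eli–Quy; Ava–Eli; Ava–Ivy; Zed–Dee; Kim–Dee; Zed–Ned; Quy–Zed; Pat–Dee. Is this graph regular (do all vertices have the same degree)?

No

Degrees: Eli:4, Ned:1, Zed:3, Ben:1, Kim:1, Leo:1, Ava:3, Ivy:1, Cal:2, Pat:1, Dee:4, Quy:2
Degrees are not all equal (e.g. deg(Ned)=1 but deg(Eli)=4); not regular.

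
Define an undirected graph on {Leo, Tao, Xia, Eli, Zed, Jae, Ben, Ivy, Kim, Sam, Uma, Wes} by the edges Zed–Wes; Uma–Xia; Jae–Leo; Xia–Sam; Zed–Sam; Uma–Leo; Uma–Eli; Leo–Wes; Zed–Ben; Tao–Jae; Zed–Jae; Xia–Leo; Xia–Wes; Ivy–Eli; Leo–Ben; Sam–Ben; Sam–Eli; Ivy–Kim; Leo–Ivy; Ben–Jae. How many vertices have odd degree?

Degrees: Leo:6, Tao:1, Xia:4, Eli:3, Zed:4, Jae:4, Ben:4, Ivy:3, Kim:1, Sam:4, Uma:3, Wes:3
Odd-degree vertices: Tao, Eli, Ivy, Kim, Uma, Wes.

6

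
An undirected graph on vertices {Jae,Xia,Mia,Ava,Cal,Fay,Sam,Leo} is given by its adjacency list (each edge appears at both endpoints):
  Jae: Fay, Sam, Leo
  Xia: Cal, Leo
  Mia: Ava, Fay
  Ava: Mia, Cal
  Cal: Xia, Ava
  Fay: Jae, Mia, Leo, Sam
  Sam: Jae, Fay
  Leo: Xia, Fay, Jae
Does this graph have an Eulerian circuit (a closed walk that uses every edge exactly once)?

Degrees: Jae:3, Xia:2, Mia:2, Ava:2, Cal:2, Fay:4, Sam:2, Leo:3
Vertices with odd degree: Jae, Leo. An Eulerian circuit requires all degrees even.

No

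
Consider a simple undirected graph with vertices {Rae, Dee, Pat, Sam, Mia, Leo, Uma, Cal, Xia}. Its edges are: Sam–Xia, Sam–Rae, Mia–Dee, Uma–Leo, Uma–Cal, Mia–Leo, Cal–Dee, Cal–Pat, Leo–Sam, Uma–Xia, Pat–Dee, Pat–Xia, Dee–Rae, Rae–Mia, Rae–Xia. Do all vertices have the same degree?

Degrees: Rae:4, Dee:4, Pat:3, Sam:3, Mia:3, Leo:3, Uma:3, Cal:3, Xia:4
Degrees are not all equal (e.g. deg(Pat)=3 but deg(Rae)=4); not regular.

No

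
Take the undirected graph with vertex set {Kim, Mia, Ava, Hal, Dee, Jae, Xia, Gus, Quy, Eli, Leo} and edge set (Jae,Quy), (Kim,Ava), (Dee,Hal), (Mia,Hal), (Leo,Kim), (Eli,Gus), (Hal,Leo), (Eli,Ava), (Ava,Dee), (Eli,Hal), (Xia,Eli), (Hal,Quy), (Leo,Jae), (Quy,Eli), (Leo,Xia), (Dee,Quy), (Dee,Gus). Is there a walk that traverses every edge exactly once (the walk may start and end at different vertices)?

Degrees: Kim:2, Mia:1, Ava:3, Hal:5, Dee:4, Jae:2, Xia:2, Gus:2, Quy:4, Eli:5, Leo:4
Odd-degree vertices: Mia, Ava, Hal, Eli (4 total).
An Eulerian trail requires 0 or 2 odd-degree vertices; here there are 4.

No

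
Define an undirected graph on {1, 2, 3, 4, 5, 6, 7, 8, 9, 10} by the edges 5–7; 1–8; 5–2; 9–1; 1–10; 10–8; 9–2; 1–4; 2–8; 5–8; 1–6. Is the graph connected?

No

Component: {3}
Component: {1, 2, 4, 5, 6, 7, 8, 9, 10}
No edge joins these 2 groups, so the graph is disconnected.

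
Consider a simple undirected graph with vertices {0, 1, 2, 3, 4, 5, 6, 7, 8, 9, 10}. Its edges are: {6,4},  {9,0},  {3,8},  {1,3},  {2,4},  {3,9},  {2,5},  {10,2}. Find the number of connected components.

Component: {7}
Component: {0, 1, 3, 8, 9}
Component: {2, 4, 5, 6, 10}

3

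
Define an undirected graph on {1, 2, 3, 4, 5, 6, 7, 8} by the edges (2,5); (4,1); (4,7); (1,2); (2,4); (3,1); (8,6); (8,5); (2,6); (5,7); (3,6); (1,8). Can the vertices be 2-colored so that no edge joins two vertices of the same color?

The cycle 1-4-2-1 has length 3, which is odd, so the graph is not bipartite.

No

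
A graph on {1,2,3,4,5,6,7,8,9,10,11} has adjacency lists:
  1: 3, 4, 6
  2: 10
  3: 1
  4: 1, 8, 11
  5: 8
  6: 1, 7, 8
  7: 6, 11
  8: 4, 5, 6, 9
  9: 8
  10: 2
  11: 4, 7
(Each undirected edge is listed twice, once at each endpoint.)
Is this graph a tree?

The graph has 11 vertices and 11 edges.
It splits into 2 components, so it cannot be a tree.

No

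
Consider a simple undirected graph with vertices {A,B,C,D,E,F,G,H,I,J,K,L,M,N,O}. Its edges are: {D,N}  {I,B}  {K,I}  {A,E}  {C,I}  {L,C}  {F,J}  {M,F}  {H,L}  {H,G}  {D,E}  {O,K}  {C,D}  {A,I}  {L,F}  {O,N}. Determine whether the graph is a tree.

|V| = 15, |E| = 16.
A tree on 15 vertices has exactly 14 edges; this graph has 16, so it contains a cycle and is not a tree.

No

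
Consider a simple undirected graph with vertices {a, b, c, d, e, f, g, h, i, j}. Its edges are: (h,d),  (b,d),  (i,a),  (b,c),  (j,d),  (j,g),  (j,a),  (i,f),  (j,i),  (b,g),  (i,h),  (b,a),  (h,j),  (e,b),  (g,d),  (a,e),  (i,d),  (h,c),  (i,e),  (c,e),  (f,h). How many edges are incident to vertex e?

Neighbors of e: a, b, c, i.

4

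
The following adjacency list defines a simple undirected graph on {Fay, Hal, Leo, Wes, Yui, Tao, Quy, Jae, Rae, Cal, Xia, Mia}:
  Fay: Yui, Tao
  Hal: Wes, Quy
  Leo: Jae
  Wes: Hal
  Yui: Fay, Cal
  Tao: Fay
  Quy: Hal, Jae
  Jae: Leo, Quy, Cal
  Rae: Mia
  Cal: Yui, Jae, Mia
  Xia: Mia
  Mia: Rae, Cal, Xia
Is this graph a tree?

The graph has 12 vertices and 11 edges.
It is connected with exactly 11 edges, hence acyclic — it is a tree.

Yes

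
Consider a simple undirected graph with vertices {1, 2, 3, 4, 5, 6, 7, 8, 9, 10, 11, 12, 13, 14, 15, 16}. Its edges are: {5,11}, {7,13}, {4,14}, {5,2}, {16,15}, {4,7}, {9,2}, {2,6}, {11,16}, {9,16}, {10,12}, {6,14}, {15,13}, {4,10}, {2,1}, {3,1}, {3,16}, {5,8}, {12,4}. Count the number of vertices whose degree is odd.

2

Degrees: 1:2, 2:4, 3:2, 4:4, 5:3, 6:2, 7:2, 8:1, 9:2, 10:2, 11:2, 12:2, 13:2, 14:2, 15:2, 16:4
Odd-degree vertices: 5, 8.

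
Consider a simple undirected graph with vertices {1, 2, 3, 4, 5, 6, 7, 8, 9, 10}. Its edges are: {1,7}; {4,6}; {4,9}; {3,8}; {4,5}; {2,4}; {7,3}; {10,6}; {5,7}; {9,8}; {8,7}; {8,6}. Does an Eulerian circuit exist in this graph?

Degrees: 1:1, 2:1, 3:2, 4:4, 5:2, 6:3, 7:4, 8:4, 9:2, 10:1
1, 2, 6, 10 have odd degree; an Eulerian circuit needs every degree to be even, so none exists.

No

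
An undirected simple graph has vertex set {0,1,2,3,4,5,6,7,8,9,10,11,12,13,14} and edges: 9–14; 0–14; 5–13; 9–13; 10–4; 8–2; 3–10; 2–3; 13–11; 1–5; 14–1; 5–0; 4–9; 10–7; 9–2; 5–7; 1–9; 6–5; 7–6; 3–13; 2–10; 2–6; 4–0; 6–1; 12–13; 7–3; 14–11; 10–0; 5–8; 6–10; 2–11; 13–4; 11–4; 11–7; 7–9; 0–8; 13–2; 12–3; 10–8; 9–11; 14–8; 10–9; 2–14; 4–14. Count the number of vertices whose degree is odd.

6

Degrees: 0:5, 1:4, 2:8, 3:5, 4:6, 5:6, 6:5, 7:6, 8:5, 9:8, 10:8, 11:6, 12:2, 13:7, 14:7
Odd-degree vertices: 0, 3, 6, 8, 13, 14.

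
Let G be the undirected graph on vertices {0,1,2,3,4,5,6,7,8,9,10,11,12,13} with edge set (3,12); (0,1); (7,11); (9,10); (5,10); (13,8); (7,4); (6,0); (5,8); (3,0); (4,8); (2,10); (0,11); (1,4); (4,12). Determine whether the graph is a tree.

No

|V| = 14, |E| = 15.
A tree on 14 vertices has exactly 13 edges; this graph has 15, so it contains a cycle and is not a tree.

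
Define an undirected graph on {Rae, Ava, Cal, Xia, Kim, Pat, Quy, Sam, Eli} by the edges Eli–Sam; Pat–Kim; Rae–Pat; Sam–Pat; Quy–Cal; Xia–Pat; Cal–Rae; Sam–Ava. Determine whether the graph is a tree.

|V| = 9, |E| = 8.
Connected and |E| = |V| - 1, which characterizes a tree.

Yes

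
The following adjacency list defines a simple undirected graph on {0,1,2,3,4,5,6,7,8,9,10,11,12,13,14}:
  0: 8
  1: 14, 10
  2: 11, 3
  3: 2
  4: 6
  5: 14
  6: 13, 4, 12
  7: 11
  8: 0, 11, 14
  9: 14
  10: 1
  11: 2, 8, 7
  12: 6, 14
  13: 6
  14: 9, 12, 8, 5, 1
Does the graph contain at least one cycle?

No

|V| = 15, |E| = 14, number of components = 1.
Since 14 = 15 - 1, the graph is a forest and contains no cycle.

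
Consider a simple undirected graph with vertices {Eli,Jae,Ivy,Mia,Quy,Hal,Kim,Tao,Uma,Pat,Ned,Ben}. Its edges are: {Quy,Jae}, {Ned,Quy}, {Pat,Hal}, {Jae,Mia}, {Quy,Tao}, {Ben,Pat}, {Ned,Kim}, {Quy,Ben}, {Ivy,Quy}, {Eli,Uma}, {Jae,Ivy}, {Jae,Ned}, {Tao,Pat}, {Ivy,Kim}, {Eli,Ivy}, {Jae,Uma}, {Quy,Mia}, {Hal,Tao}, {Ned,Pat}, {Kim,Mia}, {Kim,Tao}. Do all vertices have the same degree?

Degrees: Eli:2, Jae:5, Ivy:4, Mia:3, Quy:6, Hal:2, Kim:4, Tao:4, Uma:2, Pat:4, Ned:4, Ben:2
Degrees are not all equal (e.g. deg(Eli)=2 but deg(Quy)=6); not regular.

No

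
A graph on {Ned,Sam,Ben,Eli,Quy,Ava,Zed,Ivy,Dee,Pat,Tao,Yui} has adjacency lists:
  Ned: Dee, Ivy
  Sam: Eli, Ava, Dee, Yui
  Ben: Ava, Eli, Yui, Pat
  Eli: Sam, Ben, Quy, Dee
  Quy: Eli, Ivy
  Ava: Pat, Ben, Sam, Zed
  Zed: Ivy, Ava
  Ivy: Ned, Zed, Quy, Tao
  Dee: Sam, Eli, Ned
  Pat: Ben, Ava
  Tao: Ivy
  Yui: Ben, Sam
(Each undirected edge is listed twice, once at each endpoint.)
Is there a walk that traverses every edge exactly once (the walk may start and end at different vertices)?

Yes

Degrees: Ned:2, Sam:4, Ben:4, Eli:4, Quy:2, Ava:4, Zed:2, Ivy:4, Dee:3, Pat:2, Tao:1, Yui:2
Odd-degree vertices: Dee, Tao (2 total).
With 2 odd-degree vertices and all edges in one connected piece, an Eulerian trail exists (from Dee to Tao).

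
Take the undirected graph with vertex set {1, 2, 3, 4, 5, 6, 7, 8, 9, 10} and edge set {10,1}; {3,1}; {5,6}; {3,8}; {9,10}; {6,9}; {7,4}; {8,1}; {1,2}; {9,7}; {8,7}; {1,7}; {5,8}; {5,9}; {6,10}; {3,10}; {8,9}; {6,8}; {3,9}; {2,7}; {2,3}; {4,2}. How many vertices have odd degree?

Degrees: 1:5, 2:4, 3:5, 4:2, 5:3, 6:4, 7:5, 8:6, 9:6, 10:4
Odd-degree vertices: 1, 3, 5, 7.

4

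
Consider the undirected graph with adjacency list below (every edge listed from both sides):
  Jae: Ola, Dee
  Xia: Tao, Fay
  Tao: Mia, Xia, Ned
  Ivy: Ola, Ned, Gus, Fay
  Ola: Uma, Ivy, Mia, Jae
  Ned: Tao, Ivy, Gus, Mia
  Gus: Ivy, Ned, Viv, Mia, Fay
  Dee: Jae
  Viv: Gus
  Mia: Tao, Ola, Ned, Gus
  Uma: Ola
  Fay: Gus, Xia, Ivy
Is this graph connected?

Yes

Starting from Jae and exploring outward reaches every vertex (Jae, Ola, Dee, Ivy, Uma, Mia, Gus, Ned, Fay, Tao, Viv, Xia); the graph is connected.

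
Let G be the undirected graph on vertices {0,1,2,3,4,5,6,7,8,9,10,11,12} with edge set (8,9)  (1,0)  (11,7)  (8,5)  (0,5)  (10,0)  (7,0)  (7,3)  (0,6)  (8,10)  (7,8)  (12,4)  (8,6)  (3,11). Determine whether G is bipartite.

The cycle 7-3-11-7 has length 3, which is odd, so the graph is not bipartite.

No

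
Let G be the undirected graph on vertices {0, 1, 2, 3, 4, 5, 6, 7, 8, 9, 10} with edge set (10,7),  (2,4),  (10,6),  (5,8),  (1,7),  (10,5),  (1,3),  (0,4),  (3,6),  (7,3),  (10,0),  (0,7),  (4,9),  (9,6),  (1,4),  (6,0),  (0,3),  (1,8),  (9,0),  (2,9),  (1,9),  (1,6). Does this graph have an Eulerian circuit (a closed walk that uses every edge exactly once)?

Degrees: 0:6, 1:6, 2:2, 3:4, 4:4, 5:2, 6:5, 7:4, 8:2, 9:5, 10:4
Vertices with odd degree: 6, 9. An Eulerian circuit requires all degrees even.

No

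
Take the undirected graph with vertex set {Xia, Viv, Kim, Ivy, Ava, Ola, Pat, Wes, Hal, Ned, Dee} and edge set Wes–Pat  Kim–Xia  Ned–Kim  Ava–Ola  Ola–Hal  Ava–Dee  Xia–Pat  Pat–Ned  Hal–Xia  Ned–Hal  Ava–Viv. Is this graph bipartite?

A valid 2-coloring puts {Kim, Ivy, Ava, Pat, Hal} on one side and {Xia, Viv, Ola, Wes, Ned, Dee} on the other; every edge crosses between the two sides.

Yes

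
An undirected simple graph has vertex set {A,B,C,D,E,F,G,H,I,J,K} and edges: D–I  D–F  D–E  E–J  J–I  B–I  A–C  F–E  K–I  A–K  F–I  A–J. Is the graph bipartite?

No

The cycle D-F-I-D has length 3, which is odd, so the graph is not bipartite.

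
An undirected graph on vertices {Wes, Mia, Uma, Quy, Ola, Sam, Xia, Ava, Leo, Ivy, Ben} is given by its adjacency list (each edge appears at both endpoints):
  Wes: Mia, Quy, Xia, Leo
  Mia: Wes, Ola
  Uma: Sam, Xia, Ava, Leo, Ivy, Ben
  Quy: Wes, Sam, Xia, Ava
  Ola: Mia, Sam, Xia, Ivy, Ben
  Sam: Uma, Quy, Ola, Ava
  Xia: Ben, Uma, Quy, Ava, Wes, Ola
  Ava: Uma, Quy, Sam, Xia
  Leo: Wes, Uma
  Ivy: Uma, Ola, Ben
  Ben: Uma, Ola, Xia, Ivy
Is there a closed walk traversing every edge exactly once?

No

Degrees: Wes:4, Mia:2, Uma:6, Quy:4, Ola:5, Sam:4, Xia:6, Ava:4, Leo:2, Ivy:3, Ben:4
Ola, Ivy have odd degree; an Eulerian circuit needs every degree to be even, so none exists.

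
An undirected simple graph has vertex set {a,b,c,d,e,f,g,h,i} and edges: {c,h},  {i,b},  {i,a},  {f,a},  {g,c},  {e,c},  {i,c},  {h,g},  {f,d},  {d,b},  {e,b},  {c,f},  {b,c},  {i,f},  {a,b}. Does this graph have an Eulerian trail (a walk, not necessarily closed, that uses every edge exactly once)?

Degrees: a:3, b:5, c:6, d:2, e:2, f:4, g:2, h:2, i:4
Odd-degree vertices: a, b (2 total).
With 2 odd-degree vertices and all edges in one connected piece, an Eulerian trail exists (from a to b).

Yes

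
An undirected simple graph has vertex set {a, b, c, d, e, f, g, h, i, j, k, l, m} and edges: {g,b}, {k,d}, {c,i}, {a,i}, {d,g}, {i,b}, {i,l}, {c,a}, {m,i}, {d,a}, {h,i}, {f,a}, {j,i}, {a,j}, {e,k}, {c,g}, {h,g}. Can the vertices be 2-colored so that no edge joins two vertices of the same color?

c-a-i-c is an odd cycle (length 3), and a bipartite graph can contain only even cycles.

No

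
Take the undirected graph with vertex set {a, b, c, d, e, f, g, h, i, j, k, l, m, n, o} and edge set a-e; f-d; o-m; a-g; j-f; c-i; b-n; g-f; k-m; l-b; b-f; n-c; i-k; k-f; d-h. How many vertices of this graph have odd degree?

8

Degrees: a:2, b:3, c:2, d:2, e:1, f:5, g:2, h:1, i:2, j:1, k:3, l:1, m:2, n:2, o:1
Odd-degree vertices: b, e, f, h, j, k, l, o.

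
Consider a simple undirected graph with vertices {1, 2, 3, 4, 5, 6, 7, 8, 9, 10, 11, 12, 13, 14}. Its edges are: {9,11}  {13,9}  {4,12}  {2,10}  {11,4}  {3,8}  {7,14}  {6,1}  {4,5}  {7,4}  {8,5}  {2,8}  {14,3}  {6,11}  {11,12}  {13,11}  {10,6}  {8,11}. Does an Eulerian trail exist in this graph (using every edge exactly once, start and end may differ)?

Yes

Degrees: 1:1, 2:2, 3:2, 4:4, 5:2, 6:3, 7:2, 8:4, 9:2, 10:2, 11:6, 12:2, 13:2, 14:2
Odd-degree vertices: 1, 6 (2 total).
With 2 odd-degree vertices and all edges in one connected piece, an Eulerian trail exists (from 1 to 6).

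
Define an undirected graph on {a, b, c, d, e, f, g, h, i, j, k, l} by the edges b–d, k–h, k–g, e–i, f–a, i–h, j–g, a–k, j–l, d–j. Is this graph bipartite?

A valid 2-coloring puts {b, c, f, i, j, k} on one side and {a, d, e, g, h, l} on the other; every edge crosses between the two sides.

Yes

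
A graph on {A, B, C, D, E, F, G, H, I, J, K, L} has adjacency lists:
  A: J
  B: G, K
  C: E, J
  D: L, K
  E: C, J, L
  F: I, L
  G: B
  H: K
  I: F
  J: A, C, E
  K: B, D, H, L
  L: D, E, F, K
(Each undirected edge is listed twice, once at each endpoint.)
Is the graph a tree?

No

|V| = 12, |E| = 13.
Connected but with 13 > 11 edges, so it has a cycle and is not a tree.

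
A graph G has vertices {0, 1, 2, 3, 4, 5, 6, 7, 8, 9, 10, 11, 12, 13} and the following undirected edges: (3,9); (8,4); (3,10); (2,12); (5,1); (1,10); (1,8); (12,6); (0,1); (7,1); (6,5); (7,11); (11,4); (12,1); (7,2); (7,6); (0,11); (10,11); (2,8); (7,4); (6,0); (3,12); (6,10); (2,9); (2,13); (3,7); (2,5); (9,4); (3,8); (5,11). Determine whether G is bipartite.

No

7-11-4-7 is an odd cycle (length 3), and a bipartite graph can contain only even cycles.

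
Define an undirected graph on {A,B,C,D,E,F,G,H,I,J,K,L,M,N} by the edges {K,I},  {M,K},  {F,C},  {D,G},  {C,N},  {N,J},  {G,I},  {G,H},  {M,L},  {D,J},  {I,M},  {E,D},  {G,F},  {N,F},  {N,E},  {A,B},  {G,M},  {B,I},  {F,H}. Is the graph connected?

A breadth-first search from A visits A, B, I, G, K, M, F, D, H, L, C, N, E, J — all 14 vertices — so the graph is connected.

Yes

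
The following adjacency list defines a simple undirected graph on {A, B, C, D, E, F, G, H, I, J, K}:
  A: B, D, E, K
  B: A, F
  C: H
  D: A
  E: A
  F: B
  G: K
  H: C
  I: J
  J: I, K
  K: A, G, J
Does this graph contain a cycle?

No

|V| = 11, |E| = 9, number of components = 2.
Since 9 = 11 - 2, the graph is a forest and contains no cycle.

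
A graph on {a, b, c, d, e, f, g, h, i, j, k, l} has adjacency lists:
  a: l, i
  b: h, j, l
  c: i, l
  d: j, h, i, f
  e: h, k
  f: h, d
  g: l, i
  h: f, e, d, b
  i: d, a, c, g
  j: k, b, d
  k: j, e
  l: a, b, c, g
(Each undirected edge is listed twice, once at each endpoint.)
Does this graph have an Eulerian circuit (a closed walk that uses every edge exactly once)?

No

Degrees: a:2, b:3, c:2, d:4, e:2, f:2, g:2, h:4, i:4, j:3, k:2, l:4
Vertices with odd degree: b, j. An Eulerian circuit requires all degrees even.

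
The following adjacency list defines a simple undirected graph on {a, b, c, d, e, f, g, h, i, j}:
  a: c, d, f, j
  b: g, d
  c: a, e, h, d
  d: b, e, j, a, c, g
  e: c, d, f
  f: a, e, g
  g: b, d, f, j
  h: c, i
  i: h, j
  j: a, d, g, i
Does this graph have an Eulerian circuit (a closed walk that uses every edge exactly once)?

No

Degrees: a:4, b:2, c:4, d:6, e:3, f:3, g:4, h:2, i:2, j:4
Vertices with odd degree: e, f. An Eulerian circuit requires all degrees even.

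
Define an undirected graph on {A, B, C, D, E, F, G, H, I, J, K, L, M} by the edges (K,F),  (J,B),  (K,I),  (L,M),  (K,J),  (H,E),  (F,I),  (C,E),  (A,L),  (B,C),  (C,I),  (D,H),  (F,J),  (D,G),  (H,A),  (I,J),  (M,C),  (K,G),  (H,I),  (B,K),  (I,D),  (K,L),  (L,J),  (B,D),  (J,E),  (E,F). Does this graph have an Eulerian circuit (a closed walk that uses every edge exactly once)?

Degrees: A:2, B:4, C:4, D:4, E:4, F:4, G:2, H:4, I:6, J:6, K:6, L:4, M:2
All degrees are even and the non-isolated vertices are connected — an Eulerian circuit exists.

Yes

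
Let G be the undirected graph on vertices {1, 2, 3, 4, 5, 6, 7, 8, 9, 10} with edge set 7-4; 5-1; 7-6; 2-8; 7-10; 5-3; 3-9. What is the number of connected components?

Component: {2, 8}
Component: {1, 3, 5, 9}
Component: {4, 6, 7, 10}

3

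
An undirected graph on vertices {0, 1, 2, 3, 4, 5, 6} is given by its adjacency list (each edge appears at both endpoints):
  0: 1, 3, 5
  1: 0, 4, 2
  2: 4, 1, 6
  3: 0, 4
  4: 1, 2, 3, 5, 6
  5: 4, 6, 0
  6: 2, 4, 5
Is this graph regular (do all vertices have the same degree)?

No

Degrees: 0:3, 1:3, 2:3, 3:2, 4:5, 5:3, 6:3
Degrees are not all equal (e.g. deg(3)=2 but deg(4)=5); not regular.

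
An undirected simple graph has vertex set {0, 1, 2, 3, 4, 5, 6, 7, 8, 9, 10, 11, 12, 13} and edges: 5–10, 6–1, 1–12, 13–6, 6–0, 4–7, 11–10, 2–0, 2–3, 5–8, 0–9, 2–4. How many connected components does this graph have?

Component: {5, 8, 10, 11}
Component: {0, 1, 2, 3, 4, 6, 7, 9, 12, 13}

2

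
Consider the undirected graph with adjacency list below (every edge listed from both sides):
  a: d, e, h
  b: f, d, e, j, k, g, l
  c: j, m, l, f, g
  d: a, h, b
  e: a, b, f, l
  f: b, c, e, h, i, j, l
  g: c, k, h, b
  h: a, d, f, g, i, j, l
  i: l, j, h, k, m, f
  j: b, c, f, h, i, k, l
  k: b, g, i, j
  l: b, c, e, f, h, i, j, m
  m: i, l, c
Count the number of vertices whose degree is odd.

8

Degrees: a:3, b:7, c:5, d:3, e:4, f:7, g:4, h:7, i:6, j:7, k:4, l:8, m:3
Odd-degree vertices: a, b, c, d, f, h, j, m.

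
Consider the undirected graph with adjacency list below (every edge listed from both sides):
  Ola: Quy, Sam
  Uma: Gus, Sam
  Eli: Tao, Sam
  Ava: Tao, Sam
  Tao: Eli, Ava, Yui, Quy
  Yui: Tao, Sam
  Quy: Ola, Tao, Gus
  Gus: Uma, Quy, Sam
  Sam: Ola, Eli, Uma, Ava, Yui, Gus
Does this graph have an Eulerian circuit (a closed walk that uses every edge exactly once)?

Degrees: Ola:2, Uma:2, Eli:2, Ava:2, Tao:4, Yui:2, Quy:3, Gus:3, Sam:6
Vertices with odd degree: Quy, Gus. An Eulerian circuit requires all degrees even.

No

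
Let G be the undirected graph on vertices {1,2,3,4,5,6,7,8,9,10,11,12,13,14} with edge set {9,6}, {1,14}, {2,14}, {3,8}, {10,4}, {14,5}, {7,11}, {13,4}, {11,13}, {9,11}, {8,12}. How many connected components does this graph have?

Component: {3, 8, 12}
Component: {1, 2, 5, 14}
Component: {4, 6, 7, 9, 10, 11, 13}

3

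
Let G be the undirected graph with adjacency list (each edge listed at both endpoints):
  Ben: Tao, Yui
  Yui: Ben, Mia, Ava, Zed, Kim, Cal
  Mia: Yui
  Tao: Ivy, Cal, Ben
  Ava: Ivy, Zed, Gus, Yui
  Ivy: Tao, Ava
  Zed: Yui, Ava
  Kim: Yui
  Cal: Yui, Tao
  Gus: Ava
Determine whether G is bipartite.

No

Zed-Yui-Ava-Zed is an odd cycle (length 3), and a bipartite graph can contain only even cycles.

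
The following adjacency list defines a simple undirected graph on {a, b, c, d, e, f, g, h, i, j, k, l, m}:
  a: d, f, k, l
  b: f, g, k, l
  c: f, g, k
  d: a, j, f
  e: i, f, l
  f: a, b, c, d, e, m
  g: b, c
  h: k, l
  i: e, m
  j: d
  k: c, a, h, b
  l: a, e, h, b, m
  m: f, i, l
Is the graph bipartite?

No

f-d-a-f is an odd cycle (length 3), and a bipartite graph can contain only even cycles.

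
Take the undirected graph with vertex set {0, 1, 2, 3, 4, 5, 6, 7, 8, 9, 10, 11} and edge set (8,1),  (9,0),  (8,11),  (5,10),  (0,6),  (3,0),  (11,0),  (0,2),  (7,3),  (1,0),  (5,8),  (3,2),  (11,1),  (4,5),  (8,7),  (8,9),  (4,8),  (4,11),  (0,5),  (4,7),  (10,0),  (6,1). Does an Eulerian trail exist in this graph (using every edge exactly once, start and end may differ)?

Degrees: 0:8, 1:4, 2:2, 3:3, 4:4, 5:4, 6:2, 7:3, 8:6, 9:2, 10:2, 11:4
Odd-degree vertices: 3, 7 (2 total).
The non-isolated vertices are connected and exactly 2 have odd degree, so an Eulerian trail exists (from 3 to 7).

Yes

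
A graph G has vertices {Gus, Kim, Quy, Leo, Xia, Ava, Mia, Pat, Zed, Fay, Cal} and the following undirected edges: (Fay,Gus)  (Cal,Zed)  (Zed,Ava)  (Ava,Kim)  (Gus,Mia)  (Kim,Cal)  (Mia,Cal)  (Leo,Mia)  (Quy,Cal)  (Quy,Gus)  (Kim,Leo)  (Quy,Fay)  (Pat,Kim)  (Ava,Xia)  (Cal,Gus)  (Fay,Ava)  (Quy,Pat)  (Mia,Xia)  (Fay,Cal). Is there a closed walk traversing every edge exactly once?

Yes

Degrees: Gus:4, Kim:4, Quy:4, Leo:2, Xia:2, Ava:4, Mia:4, Pat:2, Zed:2, Fay:4, Cal:6
All degrees are even and the non-isolated vertices are connected — an Eulerian circuit exists.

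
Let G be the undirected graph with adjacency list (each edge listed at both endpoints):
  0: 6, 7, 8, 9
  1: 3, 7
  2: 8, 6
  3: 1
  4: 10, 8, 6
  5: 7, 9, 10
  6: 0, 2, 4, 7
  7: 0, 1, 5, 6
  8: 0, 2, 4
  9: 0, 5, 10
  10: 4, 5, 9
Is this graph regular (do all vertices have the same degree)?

Degrees: 0:4, 1:2, 2:2, 3:1, 4:3, 5:3, 6:4, 7:4, 8:3, 9:3, 10:3
Vertex 3 has degree 1 while 0 has degree 4, so the graph is not regular.

No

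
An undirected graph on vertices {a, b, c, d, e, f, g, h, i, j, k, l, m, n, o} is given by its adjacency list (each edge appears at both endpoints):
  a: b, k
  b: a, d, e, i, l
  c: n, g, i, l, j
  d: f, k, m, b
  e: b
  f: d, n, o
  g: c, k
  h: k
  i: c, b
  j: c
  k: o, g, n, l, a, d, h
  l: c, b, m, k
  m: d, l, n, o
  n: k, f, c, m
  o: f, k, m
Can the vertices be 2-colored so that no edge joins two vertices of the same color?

Color {b, c, f, k, m} black and {a, d, e, g, h, i, j, l, n, o} white. No edge joins two same-colored vertices, so the graph is bipartite.

Yes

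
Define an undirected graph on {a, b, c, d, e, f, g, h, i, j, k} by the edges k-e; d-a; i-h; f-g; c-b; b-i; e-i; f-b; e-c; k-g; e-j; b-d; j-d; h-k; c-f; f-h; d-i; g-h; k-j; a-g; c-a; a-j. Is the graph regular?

Yes

Degrees: a:4, b:4, c:4, d:4, e:4, f:4, g:4, h:4, i:4, j:4, k:4
Every vertex has degree 4, so the graph is 4-regular.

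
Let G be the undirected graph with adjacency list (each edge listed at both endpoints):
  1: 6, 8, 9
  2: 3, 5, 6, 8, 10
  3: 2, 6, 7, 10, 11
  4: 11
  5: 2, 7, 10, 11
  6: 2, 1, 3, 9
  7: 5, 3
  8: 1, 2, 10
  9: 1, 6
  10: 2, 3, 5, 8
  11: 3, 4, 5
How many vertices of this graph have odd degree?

6

Degrees: 1:3, 2:5, 3:5, 4:1, 5:4, 6:4, 7:2, 8:3, 9:2, 10:4, 11:3
Odd-degree vertices: 1, 2, 3, 4, 8, 11.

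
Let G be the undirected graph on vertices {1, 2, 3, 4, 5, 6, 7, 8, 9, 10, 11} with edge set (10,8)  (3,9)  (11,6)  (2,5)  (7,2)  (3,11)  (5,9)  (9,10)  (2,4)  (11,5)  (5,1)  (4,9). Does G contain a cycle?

Yes

|V| = 11, |E| = 12, number of components = 1.
One cycle is 5-11-3-9-5.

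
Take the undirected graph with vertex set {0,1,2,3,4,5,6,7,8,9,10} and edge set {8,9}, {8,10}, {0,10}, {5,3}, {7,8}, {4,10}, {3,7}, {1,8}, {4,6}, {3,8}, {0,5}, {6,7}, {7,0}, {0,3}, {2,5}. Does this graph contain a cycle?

Yes

|V| = 11, |E| = 15, number of components = 1.
One cycle is 0-5-3-8-10-0.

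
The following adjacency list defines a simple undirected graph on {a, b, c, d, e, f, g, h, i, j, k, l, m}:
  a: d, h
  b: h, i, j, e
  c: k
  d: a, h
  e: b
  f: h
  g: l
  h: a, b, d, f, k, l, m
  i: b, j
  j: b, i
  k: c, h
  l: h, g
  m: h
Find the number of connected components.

Component: {a, b, c, d, e, f, g, h, i, j, k, l, m}

1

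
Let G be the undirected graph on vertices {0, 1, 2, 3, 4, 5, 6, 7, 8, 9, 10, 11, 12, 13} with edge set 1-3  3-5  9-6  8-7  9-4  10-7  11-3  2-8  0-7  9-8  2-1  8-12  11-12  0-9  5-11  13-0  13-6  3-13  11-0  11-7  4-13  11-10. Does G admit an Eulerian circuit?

Yes

Degrees: 0:4, 1:2, 2:2, 3:4, 4:2, 5:2, 6:2, 7:4, 8:4, 9:4, 10:2, 11:6, 12:2, 13:4
All degrees are even and the non-isolated vertices are connected — an Eulerian circuit exists.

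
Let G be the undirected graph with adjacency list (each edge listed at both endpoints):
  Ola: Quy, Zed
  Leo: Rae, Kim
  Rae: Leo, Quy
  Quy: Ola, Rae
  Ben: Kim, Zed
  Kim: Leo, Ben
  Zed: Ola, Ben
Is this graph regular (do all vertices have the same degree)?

Yes

Degrees: Ola:2, Leo:2, Rae:2, Quy:2, Ben:2, Kim:2, Zed:2
All degrees equal 2; the graph is regular.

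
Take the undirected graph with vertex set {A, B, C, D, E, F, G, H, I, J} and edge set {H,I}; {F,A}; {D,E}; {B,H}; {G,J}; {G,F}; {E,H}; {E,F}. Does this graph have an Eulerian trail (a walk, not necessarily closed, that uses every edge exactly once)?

No

Degrees: A:1, B:1, C:0, D:1, E:3, F:3, G:2, H:3, I:1, J:1
Odd-degree vertices: A, B, D, E, F, H, I, J (8 total).
An Eulerian trail requires 0 or 2 odd-degree vertices; here there are 8.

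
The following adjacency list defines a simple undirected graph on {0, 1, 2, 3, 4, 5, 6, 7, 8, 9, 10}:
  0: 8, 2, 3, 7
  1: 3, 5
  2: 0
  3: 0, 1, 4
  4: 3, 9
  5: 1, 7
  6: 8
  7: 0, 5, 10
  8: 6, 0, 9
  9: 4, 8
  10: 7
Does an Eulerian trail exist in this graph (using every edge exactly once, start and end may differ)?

Degrees: 0:4, 1:2, 2:1, 3:3, 4:2, 5:2, 6:1, 7:3, 8:3, 9:2, 10:1
Odd-degree vertices: 2, 3, 6, 7, 8, 10 (6 total).
An Eulerian trail requires 0 or 2 odd-degree vertices; here there are 6.

No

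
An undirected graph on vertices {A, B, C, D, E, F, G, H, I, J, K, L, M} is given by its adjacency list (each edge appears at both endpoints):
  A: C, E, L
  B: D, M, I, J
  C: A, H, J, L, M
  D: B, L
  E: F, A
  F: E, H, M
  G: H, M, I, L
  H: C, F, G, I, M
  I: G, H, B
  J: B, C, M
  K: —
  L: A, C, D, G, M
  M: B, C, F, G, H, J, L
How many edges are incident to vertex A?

3

Neighbors of A: C, E, L.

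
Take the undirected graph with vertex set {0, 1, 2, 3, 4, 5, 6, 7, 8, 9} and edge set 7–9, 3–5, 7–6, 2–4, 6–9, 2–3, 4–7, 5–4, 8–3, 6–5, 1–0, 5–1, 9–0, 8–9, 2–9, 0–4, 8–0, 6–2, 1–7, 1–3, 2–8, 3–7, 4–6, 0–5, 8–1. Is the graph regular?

Degrees: 0:5, 1:5, 2:5, 3:5, 4:5, 5:5, 6:5, 7:5, 8:5, 9:5
All degrees equal 5; the graph is regular.

Yes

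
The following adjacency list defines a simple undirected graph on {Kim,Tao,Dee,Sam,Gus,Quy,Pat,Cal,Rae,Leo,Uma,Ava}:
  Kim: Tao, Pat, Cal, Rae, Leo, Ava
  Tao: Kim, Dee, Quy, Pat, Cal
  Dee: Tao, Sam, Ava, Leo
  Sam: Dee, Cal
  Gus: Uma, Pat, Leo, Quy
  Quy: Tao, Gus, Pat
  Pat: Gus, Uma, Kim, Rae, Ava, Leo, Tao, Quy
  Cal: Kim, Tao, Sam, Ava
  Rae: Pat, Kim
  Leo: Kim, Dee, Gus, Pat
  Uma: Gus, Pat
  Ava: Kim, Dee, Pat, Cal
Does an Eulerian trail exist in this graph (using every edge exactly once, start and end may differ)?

Degrees: Kim:6, Tao:5, Dee:4, Sam:2, Gus:4, Quy:3, Pat:8, Cal:4, Rae:2, Leo:4, Uma:2, Ava:4
Odd-degree vertices: Tao, Quy (2 total).
The non-isolated vertices are connected and exactly 2 have odd degree, so an Eulerian trail exists (from Tao to Quy).

Yes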